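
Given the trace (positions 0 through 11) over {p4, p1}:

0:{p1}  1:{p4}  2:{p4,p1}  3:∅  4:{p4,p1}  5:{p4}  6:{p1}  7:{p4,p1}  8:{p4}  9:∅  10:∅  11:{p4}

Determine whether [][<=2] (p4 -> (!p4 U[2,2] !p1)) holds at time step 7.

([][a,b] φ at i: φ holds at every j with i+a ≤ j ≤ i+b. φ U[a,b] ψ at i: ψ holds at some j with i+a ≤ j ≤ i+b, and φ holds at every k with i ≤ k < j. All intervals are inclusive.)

Check (p4 -> (!p4 U[2,2] !p1)) at every j in [7,9]:
  j=7: antecedent true; consequent fails → ✗
  j=8: antecedent true; consequent fails → ✗
  j=9: antecedent false → ✓
Fails at j=7 → formula fails.

No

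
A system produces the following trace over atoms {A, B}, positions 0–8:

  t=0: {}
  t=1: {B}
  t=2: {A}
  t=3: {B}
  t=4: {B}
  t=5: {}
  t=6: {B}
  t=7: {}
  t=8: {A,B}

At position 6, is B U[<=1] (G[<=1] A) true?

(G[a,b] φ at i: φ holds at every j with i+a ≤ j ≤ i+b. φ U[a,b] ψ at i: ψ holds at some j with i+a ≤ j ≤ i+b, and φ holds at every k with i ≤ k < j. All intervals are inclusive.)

False

Need some j in [6,7] with G[<=1] A, and B at every k in [6,j-1].
  j=6: G[<=1] A — fails at 6.
  j=7: G[<=1] A — fails at 7.
No j in the window works → until fails.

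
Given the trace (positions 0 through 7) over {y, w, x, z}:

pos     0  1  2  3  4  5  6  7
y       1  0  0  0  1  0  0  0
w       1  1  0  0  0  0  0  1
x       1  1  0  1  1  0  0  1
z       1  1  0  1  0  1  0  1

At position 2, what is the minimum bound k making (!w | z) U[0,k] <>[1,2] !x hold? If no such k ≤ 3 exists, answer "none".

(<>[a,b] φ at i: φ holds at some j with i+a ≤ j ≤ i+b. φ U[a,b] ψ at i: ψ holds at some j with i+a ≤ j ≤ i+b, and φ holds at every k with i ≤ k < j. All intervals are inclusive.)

Need earliest j ≥ 2 with <>[1,2] !x, and (!w | z) at every k in [2,j-1].
  j=2: rhs fails.
  j=3: rhs holds; lhs holds on [2,2]. k = 1.

1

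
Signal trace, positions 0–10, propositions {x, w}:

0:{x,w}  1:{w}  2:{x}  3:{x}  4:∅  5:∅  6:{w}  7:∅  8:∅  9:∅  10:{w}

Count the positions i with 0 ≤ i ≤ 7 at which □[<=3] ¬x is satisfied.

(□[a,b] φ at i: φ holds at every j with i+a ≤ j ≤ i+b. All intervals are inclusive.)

Evaluate at each i in [0,7]:
  i=0: ✗ (fails at j=0)
  i=1: ✗ (fails at j=2)
  i=2: ✗ (fails at j=2)
  i=3: ✗ (fails at j=3)
  i=4: ✓ (all of [4,7])
  i=5: ✓ (all of [5,8])
  i=6: ✓ (all of [6,9])
  i=7: ✓ (all of [7,10])
Positions where it holds: {4, 5, 6, 7} → 4.

4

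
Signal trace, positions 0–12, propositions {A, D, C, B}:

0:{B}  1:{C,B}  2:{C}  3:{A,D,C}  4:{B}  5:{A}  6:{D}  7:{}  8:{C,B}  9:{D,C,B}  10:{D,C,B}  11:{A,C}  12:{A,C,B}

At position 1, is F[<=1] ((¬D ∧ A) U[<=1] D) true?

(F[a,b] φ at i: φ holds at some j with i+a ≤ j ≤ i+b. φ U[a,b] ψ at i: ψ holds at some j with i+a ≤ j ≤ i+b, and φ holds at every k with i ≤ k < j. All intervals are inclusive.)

No

Check ((¬D ∧ A) U[<=1] D) at each j in [1,2]:
  j=1: fails
  j=2: fails
No position in the window satisfies it → formula fails.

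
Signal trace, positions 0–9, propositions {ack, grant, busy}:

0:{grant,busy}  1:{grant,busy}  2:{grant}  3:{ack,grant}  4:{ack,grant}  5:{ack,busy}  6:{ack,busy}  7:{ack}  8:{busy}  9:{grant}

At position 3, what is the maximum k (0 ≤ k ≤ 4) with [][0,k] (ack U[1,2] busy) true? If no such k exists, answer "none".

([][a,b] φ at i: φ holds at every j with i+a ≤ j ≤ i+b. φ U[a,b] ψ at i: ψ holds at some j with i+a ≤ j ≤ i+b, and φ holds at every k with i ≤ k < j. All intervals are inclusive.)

(ack U[1,2] busy) must hold from j=3 onward; find where it first fails.
  j=3: holds
  j=4: holds
  j=5: holds
  j=6: holds
  j=7: holds
Holds through j=7; largest k = 4.

4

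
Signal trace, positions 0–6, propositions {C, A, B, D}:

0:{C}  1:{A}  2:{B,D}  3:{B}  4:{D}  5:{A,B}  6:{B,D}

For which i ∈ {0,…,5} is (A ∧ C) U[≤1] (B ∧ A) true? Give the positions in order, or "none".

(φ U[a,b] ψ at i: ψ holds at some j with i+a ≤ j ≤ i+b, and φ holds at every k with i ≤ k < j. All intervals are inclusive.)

5

Evaluate at each i in [0,5]:
  i=0: ✗ (no rhs in [0,1])
  i=1: ✗ (no rhs in [1,2])
  i=2: ✗ (no rhs in [2,3])
  i=3: ✗ (no rhs in [3,4])
  i=4: ✗ (lhs fails at k=4 before rhs at j=5)
  i=5: ✓ (rhs at j=5)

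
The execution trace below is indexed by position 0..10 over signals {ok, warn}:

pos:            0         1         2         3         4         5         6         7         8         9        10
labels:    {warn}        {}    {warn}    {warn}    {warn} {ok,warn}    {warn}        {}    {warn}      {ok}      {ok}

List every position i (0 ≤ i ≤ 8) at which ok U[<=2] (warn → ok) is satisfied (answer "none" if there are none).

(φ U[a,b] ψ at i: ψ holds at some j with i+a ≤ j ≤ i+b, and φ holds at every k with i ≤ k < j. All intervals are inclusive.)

1, 5, 7

Evaluate at each i in [0,8]:
  i=0: ✗ (lhs fails at k=0 before rhs at j=1)
  i=1: ✓ (rhs at j=1)
  i=2: ✗ (no rhs in [2,4])
  i=3: ✗ (lhs fails at k=3 before rhs at j=5)
  i=4: ✗ (lhs fails at k=4 before rhs at j=5)
  i=5: ✓ (rhs at j=5)
  i=6: ✗ (lhs fails at k=6 before rhs at j=7)
  i=7: ✓ (rhs at j=7)
  i=8: ✗ (lhs fails at k=8 before rhs at j=9)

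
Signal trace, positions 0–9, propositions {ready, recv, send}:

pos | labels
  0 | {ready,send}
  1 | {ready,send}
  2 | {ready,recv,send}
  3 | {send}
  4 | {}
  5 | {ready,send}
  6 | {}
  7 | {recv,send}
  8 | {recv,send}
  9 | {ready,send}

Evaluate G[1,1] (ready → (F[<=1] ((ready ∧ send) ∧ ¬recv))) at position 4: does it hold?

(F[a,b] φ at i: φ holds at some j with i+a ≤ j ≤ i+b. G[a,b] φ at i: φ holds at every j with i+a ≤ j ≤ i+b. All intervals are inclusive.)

Check (ready → (F[<=1] ((ready ∧ send) ∧ ¬recv))) at every j in [5,5]:
  j=5: antecedent true; consequent holds (witness at 5) → ✓
All positions satisfy it → formula holds.

Yes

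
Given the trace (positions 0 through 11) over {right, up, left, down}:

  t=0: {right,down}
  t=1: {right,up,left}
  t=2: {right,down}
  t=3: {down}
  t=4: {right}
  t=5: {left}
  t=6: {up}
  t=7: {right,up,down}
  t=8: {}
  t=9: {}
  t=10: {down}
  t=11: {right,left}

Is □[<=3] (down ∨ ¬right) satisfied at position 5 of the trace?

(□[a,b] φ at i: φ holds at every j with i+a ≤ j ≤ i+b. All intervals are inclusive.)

Check (down ∨ ¬right) at every j in [5,8]:
  j=5: true
  j=6: true
  j=7: true
  j=8: true
All positions satisfy it → formula holds.

Holds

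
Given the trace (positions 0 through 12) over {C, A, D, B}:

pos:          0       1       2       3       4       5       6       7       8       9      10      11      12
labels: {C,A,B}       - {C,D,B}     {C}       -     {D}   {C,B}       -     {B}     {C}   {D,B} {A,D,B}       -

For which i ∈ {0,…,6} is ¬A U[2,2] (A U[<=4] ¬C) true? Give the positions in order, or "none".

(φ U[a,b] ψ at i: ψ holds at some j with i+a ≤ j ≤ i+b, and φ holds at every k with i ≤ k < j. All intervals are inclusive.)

2, 3, 5, 6

Evaluate at each i in [0,6]:
  i=0: ✗ (no rhs in [2,2])
  i=1: ✗ (no rhs in [3,3])
  i=2: ✓ (rhs at j=4; lhs holds on [2,3])
  i=3: ✓ (rhs at j=5; lhs holds on [3,4])
  i=4: ✗ (no rhs in [6,6])
  i=5: ✓ (rhs at j=7; lhs holds on [5,6])
  i=6: ✓ (rhs at j=8; lhs holds on [6,7])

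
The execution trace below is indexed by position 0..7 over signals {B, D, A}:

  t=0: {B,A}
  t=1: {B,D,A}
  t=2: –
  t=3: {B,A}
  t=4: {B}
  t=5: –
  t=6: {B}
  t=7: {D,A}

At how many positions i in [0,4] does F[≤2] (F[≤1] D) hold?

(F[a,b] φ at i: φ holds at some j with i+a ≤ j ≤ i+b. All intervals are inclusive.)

3

Evaluate at each i in [0,4]:
  i=0: ✓ (witness j=0)
  i=1: ✓ (witness j=1)
  i=2: ✗ (none in [2,4])
  i=3: ✗ (none in [3,5])
  i=4: ✓ (witness j=6)
Positions where it holds: {0, 1, 4} → 3.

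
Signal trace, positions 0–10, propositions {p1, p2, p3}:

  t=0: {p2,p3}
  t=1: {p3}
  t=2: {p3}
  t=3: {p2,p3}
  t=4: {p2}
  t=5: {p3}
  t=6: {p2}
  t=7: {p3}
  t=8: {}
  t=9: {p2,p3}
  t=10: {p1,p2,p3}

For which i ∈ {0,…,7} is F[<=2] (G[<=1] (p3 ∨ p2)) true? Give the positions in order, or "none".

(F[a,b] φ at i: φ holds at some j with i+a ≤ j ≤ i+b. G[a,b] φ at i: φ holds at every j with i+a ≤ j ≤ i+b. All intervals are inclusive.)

Evaluate at each i in [0,7]:
  i=0: ✓ (witness j=0)
  i=1: ✓ (witness j=1)
  i=2: ✓ (witness j=2)
  i=3: ✓ (witness j=3)
  i=4: ✓ (witness j=4)
  i=5: ✓ (witness j=5)
  i=6: ✓ (witness j=6)
  i=7: ✓ (witness j=9)

0, 1, 2, 3, 4, 5, 6, 7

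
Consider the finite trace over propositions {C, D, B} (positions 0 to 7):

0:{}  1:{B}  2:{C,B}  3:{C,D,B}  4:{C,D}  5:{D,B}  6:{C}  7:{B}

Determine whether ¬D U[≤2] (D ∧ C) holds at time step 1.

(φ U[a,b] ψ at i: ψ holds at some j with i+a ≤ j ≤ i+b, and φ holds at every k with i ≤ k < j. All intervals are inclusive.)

Need some j in [1,3] with (D ∧ C), and ¬D at every k in [1,j-1].
  j=1: (D ∧ C) false.
  j=2: (D ∧ C) false.
  j=3: (D ∧ C) holds; ¬D holds at every k in [1,2] → satisfied.

Yes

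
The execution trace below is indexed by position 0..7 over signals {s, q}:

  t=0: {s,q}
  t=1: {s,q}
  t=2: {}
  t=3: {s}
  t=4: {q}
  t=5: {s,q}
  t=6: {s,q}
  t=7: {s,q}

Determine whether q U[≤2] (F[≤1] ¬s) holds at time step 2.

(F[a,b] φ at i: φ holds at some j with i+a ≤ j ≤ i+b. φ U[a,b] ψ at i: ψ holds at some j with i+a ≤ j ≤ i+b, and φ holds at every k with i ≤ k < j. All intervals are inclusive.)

Need some j in [2,4] with F[≤1] ¬s, and q at every k in [2,j-1].
  j=2: F[≤1] ¬s holds; no prefix to check → satisfied.

True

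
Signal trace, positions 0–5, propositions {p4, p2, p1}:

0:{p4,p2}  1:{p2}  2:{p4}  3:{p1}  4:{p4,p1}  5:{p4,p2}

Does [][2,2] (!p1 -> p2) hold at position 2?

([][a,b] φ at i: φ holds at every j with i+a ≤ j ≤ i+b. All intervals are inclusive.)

True

Check (!p1 -> p2) at every j in [4,4]:
  j=4: antecedent false → ✓
All positions satisfy it → formula holds.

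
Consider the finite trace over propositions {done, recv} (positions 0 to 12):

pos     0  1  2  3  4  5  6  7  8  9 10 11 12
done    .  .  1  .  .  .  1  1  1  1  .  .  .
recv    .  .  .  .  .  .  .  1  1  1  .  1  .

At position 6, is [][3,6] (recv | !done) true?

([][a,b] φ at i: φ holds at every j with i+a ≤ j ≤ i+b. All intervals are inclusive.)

Check (recv | !done) at every j in [9,12]:
  j=9: true
  j=10: true
  j=11: true
  j=12: true
All positions satisfy it → formula holds.

True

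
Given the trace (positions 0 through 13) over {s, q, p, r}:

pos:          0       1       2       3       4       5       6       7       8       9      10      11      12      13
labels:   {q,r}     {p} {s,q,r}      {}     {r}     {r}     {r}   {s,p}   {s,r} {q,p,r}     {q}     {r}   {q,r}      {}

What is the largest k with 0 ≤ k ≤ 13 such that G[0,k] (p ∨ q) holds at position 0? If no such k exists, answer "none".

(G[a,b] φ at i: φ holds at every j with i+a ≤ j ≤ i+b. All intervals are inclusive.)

2

(p ∨ q) must hold from j=0 onward; find where it first fails.
  j=0: holds
  j=1: holds
  j=2: holds
  j=3: fails
Holds on [0,2], so largest k = 2.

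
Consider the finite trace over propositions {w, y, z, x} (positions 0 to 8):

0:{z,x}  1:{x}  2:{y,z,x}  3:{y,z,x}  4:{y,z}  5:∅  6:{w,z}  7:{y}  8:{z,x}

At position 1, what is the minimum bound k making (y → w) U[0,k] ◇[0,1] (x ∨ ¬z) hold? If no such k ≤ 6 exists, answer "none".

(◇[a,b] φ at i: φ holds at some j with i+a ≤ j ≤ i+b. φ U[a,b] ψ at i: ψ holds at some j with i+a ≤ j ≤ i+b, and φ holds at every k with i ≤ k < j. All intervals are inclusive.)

Need earliest j ≥ 1 with ◇[0,1] (x ∨ ¬z), and (y → w) at every k in [1,j-1].
  j=1: rhs holds (empty prefix). k = 0.

0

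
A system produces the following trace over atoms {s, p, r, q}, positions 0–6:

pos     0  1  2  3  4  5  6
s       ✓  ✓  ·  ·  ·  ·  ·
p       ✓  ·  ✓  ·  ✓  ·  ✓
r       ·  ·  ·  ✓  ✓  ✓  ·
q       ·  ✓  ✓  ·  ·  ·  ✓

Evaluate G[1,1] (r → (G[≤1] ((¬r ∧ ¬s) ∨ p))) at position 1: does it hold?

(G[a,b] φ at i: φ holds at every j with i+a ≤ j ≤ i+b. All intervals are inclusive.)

Yes

Check (r → (G[≤1] ((¬r ∧ ¬s) ∨ p))) at every j in [2,2]:
  j=2: antecedent false → ✓
All positions satisfy it → formula holds.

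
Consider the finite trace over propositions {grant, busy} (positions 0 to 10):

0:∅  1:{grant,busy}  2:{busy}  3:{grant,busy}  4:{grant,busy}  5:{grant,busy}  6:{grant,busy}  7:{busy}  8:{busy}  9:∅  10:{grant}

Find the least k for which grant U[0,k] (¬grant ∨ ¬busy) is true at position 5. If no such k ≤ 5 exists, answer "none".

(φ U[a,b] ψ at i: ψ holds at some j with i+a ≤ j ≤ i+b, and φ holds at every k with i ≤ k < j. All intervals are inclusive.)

2

Need earliest j ≥ 5 with (¬grant ∨ ¬busy), and grant at every k in [5,j-1].
  j=5: rhs fails.
  j=6: rhs fails.
  j=7: rhs holds; lhs holds on [5,6]. k = 2.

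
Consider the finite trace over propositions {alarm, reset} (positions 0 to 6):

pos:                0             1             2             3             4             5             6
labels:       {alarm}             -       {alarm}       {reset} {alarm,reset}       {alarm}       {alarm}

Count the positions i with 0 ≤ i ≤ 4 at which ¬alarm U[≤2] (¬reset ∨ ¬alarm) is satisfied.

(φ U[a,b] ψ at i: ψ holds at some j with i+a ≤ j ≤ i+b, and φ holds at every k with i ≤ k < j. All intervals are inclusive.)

4

Evaluate at each i in [0,4]:
  i=0: ✓ (rhs at j=0)
  i=1: ✓ (rhs at j=1)
  i=2: ✓ (rhs at j=2)
  i=3: ✓ (rhs at j=3)
  i=4: ✗ (lhs fails at k=4 before rhs at j=5)
Positions where it holds: {0, 1, 2, 3} → 4.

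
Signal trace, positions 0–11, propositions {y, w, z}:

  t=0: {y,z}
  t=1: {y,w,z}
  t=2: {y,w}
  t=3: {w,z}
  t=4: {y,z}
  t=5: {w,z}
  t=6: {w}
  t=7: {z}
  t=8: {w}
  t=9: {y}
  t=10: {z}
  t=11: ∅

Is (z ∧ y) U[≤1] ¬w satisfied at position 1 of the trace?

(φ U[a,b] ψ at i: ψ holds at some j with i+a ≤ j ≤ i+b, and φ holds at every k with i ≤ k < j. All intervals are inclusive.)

No

Need some j in [1,2] with ¬w, and (z ∧ y) at every k in [1,j-1].
  j=1: ¬w false.
  j=2: ¬w false.
No j in the window works → until fails.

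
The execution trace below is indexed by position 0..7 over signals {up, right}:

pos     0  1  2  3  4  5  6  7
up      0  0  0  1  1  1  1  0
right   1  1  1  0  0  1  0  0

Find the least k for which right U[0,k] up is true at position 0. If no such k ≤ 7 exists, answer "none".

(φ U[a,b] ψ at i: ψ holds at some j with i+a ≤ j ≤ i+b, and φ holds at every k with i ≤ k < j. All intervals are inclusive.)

3

Need earliest j ≥ 0 with up, and right at every k in [0,j-1].
  j=0: rhs fails.
  j=1: rhs fails.
  j=2: rhs fails.
  j=3: rhs holds; lhs holds on [0,2]. k = 3.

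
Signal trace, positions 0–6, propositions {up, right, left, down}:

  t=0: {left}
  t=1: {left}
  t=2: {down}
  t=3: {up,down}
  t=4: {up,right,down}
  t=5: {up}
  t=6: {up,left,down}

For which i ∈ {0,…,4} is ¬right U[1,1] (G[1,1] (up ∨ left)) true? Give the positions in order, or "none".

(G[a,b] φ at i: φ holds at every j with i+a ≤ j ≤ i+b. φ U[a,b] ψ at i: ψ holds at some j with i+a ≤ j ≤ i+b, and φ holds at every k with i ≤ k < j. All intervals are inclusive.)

Evaluate at each i in [0,4]:
  i=0: ✗ (no rhs in [1,1])
  i=1: ✓ (rhs at j=2; lhs holds on [1,1])
  i=2: ✓ (rhs at j=3; lhs holds on [2,2])
  i=3: ✓ (rhs at j=4; lhs holds on [3,3])
  i=4: ✗ (lhs fails at k=4 before rhs at j=5)

1, 2, 3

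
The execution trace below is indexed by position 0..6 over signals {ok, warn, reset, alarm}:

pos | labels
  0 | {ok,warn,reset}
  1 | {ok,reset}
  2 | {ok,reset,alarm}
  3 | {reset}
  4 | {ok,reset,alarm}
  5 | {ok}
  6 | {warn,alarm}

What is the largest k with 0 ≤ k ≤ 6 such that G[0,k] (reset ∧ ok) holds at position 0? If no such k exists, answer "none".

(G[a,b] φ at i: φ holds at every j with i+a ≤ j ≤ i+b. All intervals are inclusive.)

2

(reset ∧ ok) must hold from j=0 onward; find where it first fails.
  j=0: holds
  j=1: holds
  j=2: holds
  j=3: fails
Holds on [0,2], so largest k = 2.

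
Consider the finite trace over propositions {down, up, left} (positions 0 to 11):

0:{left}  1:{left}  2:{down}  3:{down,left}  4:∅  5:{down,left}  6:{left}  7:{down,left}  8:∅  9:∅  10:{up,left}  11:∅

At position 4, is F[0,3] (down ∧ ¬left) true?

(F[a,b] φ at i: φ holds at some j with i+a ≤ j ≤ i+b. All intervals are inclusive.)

No

Check (down ∧ ¬left) at each j in [4,7]:
  j=4: false
  j=5: false
  j=6: false
  j=7: false
No position in the window satisfies it → formula fails.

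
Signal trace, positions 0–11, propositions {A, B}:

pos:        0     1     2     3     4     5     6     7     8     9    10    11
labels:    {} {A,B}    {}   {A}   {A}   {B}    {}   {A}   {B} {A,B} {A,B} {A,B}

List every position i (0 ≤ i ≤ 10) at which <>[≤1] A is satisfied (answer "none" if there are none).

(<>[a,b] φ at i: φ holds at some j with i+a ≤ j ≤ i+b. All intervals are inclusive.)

0, 1, 2, 3, 4, 6, 7, 8, 9, 10

Evaluate at each i in [0,10]:
  i=0: ✓ (witness j=1)
  i=1: ✓ (witness j=1)
  i=2: ✓ (witness j=3)
  i=3: ✓ (witness j=3)
  i=4: ✓ (witness j=4)
  i=5: ✗ (none in [5,6])
  i=6: ✓ (witness j=7)
  i=7: ✓ (witness j=7)
  i=8: ✓ (witness j=9)
  i=9: ✓ (witness j=9)
  i=10: ✓ (witness j=10)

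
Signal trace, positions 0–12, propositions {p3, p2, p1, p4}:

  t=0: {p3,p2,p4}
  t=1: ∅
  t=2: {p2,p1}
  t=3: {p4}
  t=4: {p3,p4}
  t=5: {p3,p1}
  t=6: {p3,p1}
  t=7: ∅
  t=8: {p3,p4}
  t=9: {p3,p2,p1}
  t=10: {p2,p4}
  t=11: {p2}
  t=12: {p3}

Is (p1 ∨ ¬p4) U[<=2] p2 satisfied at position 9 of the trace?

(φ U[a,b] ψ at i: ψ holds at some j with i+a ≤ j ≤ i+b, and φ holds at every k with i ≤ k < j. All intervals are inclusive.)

Need some j in [9,11] with p2, and (p1 ∨ ¬p4) at every k in [9,j-1].
  j=9: p2 holds; no prefix to check → satisfied.

True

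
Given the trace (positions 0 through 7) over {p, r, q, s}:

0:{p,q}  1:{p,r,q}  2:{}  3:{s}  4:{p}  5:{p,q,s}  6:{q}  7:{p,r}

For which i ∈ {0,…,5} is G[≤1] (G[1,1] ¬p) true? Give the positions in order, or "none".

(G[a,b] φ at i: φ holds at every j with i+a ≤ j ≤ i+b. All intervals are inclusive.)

1

Evaluate at each i in [0,5]:
  i=0: ✗ (fails at j=0)
  i=1: ✓ (all of [1,2])
  i=2: ✗ (fails at j=3)
  i=3: ✗ (fails at j=3)
  i=4: ✗ (fails at j=4)
  i=5: ✗ (fails at j=6)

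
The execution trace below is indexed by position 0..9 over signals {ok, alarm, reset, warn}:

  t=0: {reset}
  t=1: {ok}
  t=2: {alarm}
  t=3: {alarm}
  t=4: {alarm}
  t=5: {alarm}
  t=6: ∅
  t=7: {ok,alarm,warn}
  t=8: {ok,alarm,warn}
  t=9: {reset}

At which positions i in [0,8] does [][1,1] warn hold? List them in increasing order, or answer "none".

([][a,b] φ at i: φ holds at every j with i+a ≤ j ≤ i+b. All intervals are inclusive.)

6, 7

Evaluate at each i in [0,8]:
  i=0: ✗ (fails at j=1)
  i=1: ✗ (fails at j=2)
  i=2: ✗ (fails at j=3)
  i=3: ✗ (fails at j=4)
  i=4: ✗ (fails at j=5)
  i=5: ✗ (fails at j=6)
  i=6: ✓ (all of [7,7])
  i=7: ✓ (all of [8,8])
  i=8: ✗ (fails at j=9)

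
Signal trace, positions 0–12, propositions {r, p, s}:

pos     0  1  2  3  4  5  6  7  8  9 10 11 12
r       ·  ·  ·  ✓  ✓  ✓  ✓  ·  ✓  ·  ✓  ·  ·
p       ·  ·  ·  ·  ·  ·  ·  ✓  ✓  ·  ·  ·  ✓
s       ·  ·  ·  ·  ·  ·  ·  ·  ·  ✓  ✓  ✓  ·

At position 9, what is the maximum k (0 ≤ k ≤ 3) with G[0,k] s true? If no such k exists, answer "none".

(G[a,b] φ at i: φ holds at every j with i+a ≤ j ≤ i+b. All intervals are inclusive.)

2

s must hold from j=9 onward; find where it first fails.
  j=9: holds
  j=10: holds
  j=11: holds
  j=12: fails
Holds on [9,11], so largest k = 2.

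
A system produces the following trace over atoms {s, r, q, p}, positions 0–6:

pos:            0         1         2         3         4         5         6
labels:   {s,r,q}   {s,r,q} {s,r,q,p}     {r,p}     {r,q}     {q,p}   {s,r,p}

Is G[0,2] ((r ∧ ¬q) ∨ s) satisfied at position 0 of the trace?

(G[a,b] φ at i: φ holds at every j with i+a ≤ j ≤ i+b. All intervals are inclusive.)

Holds

Check ((r ∧ ¬q) ∨ s) at every j in [0,2]:
  j=0: true
  j=1: true
  j=2: true
All positions satisfy it → formula holds.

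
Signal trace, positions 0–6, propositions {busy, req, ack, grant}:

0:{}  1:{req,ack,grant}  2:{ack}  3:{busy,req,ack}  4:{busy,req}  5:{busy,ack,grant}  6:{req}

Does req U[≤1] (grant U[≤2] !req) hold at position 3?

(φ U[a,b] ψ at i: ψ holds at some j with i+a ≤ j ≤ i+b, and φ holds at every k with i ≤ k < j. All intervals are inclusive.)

Need some j in [3,4] with (grant U[≤2] !req), and req at every k in [3,j-1].
  j=3: (grant U[≤2] !req) — fails.
  j=4: (grant U[≤2] !req) — fails.
No j in the window works → until fails.

No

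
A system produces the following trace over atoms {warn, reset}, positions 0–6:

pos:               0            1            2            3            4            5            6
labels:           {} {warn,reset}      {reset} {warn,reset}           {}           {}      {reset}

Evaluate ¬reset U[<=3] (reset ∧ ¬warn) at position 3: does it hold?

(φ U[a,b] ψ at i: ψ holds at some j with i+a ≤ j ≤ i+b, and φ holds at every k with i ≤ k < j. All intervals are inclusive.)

Does not hold

Need some j in [3,6] with (reset ∧ ¬warn), and ¬reset at every k in [3,j-1].
  j=3: (reset ∧ ¬warn) false.
  j=4: (reset ∧ ¬warn) false.
  j=5: (reset ∧ ¬warn) false.
  j=6: (reset ∧ ¬warn) holds, but ¬reset fails at k=3 → not this j.
No j in the window works → until fails.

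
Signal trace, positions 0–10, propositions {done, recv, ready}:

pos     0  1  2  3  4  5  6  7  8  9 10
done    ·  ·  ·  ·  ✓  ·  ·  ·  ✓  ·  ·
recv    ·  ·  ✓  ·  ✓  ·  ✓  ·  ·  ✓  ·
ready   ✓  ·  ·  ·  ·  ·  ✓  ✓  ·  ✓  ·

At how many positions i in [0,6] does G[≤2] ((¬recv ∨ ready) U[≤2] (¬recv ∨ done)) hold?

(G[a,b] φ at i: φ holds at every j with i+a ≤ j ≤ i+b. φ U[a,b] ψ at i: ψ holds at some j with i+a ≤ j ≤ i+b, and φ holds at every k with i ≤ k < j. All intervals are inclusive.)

Evaluate at each i in [0,6]:
  i=0: ✗ (fails at j=2)
  i=1: ✗ (fails at j=2)
  i=2: ✗ (fails at j=2)
  i=3: ✓ (all of [3,5])
  i=4: ✓ (all of [4,6])
  i=5: ✓ (all of [5,7])
  i=6: ✓ (all of [6,8])
Positions where it holds: {3, 4, 5, 6} → 4.

4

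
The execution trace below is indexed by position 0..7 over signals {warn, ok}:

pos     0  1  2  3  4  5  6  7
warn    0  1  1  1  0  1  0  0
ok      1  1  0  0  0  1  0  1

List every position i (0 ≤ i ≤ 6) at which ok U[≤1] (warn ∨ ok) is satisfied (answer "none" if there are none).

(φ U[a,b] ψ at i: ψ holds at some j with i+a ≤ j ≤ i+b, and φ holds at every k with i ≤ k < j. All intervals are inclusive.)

Evaluate at each i in [0,6]:
  i=0: ✓ (rhs at j=0)
  i=1: ✓ (rhs at j=1)
  i=2: ✓ (rhs at j=2)
  i=3: ✓ (rhs at j=3)
  i=4: ✗ (lhs fails at k=4 before rhs at j=5)
  i=5: ✓ (rhs at j=5)
  i=6: ✗ (lhs fails at k=6 before rhs at j=7)

0, 1, 2, 3, 5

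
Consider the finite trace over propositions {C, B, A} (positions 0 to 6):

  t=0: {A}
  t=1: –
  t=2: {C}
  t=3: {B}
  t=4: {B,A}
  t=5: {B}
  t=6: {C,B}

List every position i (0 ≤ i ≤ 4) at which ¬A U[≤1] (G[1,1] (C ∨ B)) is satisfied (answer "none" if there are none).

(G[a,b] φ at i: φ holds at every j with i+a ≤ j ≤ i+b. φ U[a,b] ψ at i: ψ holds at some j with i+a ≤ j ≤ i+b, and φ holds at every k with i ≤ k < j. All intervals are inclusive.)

1, 2, 3, 4

Evaluate at each i in [0,4]:
  i=0: ✗ (lhs fails at k=0 before rhs at j=1)
  i=1: ✓ (rhs at j=1)
  i=2: ✓ (rhs at j=2)
  i=3: ✓ (rhs at j=3)
  i=4: ✓ (rhs at j=4)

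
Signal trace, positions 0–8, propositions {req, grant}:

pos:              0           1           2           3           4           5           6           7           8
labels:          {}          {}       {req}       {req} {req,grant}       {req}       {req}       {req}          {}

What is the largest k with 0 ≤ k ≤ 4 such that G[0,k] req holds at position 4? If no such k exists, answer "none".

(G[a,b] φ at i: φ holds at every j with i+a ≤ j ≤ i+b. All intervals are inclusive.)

3

req must hold from j=4 onward; find where it first fails.
  j=4: holds
  j=5: holds
  j=6: holds
  j=7: holds
  j=8: fails
Holds on [4,7], so largest k = 3.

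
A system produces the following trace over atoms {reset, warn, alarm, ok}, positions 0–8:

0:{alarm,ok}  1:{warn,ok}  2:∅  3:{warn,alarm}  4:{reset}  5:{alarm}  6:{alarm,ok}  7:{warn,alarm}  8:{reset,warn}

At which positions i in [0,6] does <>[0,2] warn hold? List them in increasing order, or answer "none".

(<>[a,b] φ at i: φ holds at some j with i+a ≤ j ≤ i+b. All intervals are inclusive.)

0, 1, 2, 3, 5, 6

Evaluate at each i in [0,6]:
  i=0: ✓ (witness j=1)
  i=1: ✓ (witness j=1)
  i=2: ✓ (witness j=3)
  i=3: ✓ (witness j=3)
  i=4: ✗ (none in [4,6])
  i=5: ✓ (witness j=7)
  i=6: ✓ (witness j=7)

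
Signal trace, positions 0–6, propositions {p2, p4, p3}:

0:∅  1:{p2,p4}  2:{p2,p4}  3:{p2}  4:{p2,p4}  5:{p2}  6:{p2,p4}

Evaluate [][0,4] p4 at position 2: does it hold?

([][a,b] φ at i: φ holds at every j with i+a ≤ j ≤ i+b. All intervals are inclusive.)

Check p4 at every j in [2,6]:
  j=2: true
  j=3: false
  j=4: true
  j=5: false
  j=6: true
Fails at j=3 → formula fails.

Does not hold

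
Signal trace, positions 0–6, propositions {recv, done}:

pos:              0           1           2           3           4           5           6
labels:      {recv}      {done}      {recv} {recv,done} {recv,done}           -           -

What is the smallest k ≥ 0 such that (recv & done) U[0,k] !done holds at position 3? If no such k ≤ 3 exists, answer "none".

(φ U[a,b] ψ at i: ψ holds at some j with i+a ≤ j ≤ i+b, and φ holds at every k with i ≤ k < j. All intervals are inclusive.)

Need earliest j ≥ 3 with !done, and (recv & done) at every k in [3,j-1].
  j=3: rhs fails.
  j=4: rhs fails.
  j=5: rhs holds; lhs holds on [3,4]. k = 2.

2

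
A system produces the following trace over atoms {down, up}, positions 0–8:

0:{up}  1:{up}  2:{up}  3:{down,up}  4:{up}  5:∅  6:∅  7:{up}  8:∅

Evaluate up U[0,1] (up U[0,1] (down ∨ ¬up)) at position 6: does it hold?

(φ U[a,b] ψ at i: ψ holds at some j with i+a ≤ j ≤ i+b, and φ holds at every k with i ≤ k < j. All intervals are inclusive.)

True

Need some j in [6,7] with (up U[0,1] (down ∨ ¬up)), and up at every k in [6,j-1].
  j=6: (up U[0,1] (down ∨ ¬up)) holds; no prefix to check → satisfied.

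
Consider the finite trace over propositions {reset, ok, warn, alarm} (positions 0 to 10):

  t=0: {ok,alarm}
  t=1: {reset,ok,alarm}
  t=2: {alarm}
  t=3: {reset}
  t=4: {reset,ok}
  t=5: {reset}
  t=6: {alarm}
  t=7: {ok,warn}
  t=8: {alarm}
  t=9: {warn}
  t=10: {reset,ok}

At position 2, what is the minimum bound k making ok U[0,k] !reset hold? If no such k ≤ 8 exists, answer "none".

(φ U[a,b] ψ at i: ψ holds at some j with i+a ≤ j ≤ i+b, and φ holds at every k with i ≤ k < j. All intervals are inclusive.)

Need earliest j ≥ 2 with !reset, and ok at every k in [2,j-1].
  j=2: rhs holds (empty prefix). k = 0.

0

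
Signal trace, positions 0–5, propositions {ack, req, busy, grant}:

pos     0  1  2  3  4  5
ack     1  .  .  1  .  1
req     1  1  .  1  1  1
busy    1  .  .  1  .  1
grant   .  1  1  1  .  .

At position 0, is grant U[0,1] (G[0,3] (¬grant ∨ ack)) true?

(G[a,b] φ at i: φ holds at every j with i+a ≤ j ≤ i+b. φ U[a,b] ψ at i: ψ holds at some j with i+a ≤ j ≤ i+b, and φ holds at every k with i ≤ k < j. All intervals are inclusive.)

Does not hold

Need some j in [0,1] with G[0,3] (¬grant ∨ ack), and grant at every k in [0,j-1].
  j=0: G[0,3] (¬grant ∨ ack) — fails at 1.
  j=1: G[0,3] (¬grant ∨ ack) — fails at 1.
No j in the window works → until fails.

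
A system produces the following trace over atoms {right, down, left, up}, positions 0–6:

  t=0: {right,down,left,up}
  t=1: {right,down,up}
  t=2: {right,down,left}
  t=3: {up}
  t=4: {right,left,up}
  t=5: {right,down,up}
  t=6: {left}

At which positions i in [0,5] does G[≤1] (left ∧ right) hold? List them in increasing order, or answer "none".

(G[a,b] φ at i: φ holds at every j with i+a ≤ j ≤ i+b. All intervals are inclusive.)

none

Evaluate at each i in [0,5]:
  i=0: ✗ (fails at j=1)
  i=1: ✗ (fails at j=1)
  i=2: ✗ (fails at j=3)
  i=3: ✗ (fails at j=3)
  i=4: ✗ (fails at j=5)
  i=5: ✗ (fails at j=5)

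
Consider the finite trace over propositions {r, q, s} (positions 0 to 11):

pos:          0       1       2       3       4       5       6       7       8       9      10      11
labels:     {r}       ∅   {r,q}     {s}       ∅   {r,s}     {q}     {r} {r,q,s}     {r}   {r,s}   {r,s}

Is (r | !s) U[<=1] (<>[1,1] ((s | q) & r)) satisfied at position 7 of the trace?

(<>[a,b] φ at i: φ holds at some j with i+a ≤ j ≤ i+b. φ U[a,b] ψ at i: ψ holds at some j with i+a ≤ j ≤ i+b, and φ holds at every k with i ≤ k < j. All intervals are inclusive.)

Yes

Need some j in [7,8] with <>[1,1] ((s | q) & r), and (r | !s) at every k in [7,j-1].
  j=7: <>[1,1] ((s | q) & r) holds; no prefix to check → satisfied.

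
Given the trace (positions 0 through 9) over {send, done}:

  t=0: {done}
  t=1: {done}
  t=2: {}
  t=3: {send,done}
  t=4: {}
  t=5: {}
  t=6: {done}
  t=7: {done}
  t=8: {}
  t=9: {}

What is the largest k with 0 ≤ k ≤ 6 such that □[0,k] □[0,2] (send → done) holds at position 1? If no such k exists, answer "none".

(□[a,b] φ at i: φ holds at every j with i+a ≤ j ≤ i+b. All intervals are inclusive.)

□[0,2] (send → done) must hold from j=1 onward; find where it first fails.
  j=1: holds
  j=2: holds
  j=3: holds
  j=4: holds
  j=5: holds
  j=6: holds
  j=7: holds
Holds through j=7; largest k = 6.

6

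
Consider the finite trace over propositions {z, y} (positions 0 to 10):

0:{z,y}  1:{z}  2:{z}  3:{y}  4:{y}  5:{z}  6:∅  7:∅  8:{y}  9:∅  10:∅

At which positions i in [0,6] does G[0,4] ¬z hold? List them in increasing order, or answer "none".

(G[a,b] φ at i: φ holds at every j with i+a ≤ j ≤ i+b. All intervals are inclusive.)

6

Evaluate at each i in [0,6]:
  i=0: ✗ (fails at j=0)
  i=1: ✗ (fails at j=1)
  i=2: ✗ (fails at j=2)
  i=3: ✗ (fails at j=5)
  i=4: ✗ (fails at j=5)
  i=5: ✗ (fails at j=5)
  i=6: ✓ (all of [6,10])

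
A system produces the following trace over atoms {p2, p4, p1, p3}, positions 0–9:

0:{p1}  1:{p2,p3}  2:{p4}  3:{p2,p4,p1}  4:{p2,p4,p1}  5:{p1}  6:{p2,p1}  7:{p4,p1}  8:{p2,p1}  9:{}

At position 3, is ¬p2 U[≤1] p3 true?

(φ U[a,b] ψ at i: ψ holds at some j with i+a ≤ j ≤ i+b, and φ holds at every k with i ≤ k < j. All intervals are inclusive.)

No

Need some j in [3,4] with p3, and ¬p2 at every k in [3,j-1].
  j=3: p3 false.
  j=4: p3 false.
No j in the window works → until fails.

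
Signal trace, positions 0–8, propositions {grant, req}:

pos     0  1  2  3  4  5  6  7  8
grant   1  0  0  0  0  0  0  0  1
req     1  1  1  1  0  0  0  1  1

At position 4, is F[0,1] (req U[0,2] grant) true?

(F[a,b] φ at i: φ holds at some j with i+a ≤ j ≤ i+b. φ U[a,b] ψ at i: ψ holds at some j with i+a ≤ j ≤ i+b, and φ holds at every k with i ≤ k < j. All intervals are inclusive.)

Check (req U[0,2] grant) at each j in [4,5]:
  j=4: fails
  j=5: fails
No position in the window satisfies it → formula fails.

Does not hold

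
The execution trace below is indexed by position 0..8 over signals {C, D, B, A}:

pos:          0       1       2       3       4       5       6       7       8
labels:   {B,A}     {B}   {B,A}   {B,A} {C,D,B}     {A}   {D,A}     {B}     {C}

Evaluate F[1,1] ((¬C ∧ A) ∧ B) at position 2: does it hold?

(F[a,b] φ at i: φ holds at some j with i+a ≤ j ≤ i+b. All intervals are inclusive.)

Yes

Check ((¬C ∧ A) ∧ B) at each j in [3,3]:
  j=3: true
Found at j=3 → formula holds.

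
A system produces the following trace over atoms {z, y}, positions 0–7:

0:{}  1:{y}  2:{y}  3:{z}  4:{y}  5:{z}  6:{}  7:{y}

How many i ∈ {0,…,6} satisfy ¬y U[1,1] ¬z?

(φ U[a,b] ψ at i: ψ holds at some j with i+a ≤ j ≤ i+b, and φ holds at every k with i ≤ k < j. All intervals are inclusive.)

Evaluate at each i in [0,6]:
  i=0: ✓ (rhs at j=1; lhs holds on [0,0])
  i=1: ✗ (lhs fails at k=1 before rhs at j=2)
  i=2: ✗ (no rhs in [3,3])
  i=3: ✓ (rhs at j=4; lhs holds on [3,3])
  i=4: ✗ (no rhs in [5,5])
  i=5: ✓ (rhs at j=6; lhs holds on [5,5])
  i=6: ✓ (rhs at j=7; lhs holds on [6,6])
Positions where it holds: {0, 3, 5, 6} → 4.

4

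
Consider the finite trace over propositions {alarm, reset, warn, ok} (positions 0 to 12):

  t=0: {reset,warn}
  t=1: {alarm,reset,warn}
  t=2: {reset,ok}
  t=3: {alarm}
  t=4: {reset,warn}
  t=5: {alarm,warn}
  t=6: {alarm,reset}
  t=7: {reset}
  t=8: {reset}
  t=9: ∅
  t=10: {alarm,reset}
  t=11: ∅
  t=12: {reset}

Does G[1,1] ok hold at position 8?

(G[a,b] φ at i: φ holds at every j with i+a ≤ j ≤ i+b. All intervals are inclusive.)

False

Check ok at every j in [9,9]:
  j=9: false
Fails at j=9 → formula fails.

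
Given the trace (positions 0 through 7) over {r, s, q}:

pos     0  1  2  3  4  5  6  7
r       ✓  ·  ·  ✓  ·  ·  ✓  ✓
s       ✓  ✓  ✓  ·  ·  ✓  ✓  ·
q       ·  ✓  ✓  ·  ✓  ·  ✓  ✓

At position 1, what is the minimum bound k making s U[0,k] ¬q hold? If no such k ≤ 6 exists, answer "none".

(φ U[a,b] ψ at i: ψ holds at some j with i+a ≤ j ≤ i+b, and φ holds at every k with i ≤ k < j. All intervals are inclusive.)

2

Need earliest j ≥ 1 with ¬q, and s at every k in [1,j-1].
  j=1: rhs fails.
  j=2: rhs fails.
  j=3: rhs holds; lhs holds on [1,2]. k = 2.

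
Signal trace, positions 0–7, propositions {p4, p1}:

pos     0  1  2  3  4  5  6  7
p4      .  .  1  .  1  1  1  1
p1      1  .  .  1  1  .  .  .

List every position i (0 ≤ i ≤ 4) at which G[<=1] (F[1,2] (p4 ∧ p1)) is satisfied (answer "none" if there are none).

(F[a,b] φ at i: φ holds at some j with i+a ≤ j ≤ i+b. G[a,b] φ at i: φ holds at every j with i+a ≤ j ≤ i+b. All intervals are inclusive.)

2

Evaluate at each i in [0,4]:
  i=0: ✗ (fails at j=0)
  i=1: ✗ (fails at j=1)
  i=2: ✓ (all of [2,3])
  i=3: ✗ (fails at j=4)
  i=4: ✗ (fails at j=4)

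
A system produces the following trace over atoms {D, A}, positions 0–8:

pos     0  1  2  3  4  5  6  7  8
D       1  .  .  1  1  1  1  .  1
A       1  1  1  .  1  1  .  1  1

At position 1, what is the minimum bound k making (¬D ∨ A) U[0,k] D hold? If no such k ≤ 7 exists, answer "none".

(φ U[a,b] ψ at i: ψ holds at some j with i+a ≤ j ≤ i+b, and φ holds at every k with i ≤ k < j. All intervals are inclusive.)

2

Need earliest j ≥ 1 with D, and (¬D ∨ A) at every k in [1,j-1].
  j=1: rhs fails.
  j=2: rhs fails.
  j=3: rhs holds; lhs holds on [1,2]. k = 2.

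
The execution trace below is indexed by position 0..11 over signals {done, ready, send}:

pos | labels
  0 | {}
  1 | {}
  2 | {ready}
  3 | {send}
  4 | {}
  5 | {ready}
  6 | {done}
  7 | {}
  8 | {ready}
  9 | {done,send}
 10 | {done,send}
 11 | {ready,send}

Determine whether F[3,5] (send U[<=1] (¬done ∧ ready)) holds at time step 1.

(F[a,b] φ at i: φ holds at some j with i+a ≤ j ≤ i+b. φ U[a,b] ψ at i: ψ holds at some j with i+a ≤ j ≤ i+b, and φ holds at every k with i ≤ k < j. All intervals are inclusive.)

Check (send U[<=1] (¬done ∧ ready)) at each j in [4,6]:
  j=4: fails
  j=5: holds
  j=6: fails
Found at j=5 → formula holds.

Holds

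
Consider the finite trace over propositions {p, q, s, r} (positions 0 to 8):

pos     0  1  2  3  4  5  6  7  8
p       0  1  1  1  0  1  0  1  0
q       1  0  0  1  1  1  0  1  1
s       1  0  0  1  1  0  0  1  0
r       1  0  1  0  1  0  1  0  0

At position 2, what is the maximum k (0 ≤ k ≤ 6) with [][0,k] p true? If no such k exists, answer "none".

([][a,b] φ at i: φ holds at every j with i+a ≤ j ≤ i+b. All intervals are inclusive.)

p must hold from j=2 onward; find where it first fails.
  j=2: holds
  j=3: holds
  j=4: fails
Holds on [2,3], so largest k = 1.

1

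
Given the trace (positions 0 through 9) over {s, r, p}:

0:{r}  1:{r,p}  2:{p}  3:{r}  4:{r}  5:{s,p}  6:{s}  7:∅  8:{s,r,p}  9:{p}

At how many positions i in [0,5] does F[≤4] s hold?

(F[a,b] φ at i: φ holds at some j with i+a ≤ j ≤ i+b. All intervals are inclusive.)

Evaluate at each i in [0,5]:
  i=0: ✗ (none in [0,4])
  i=1: ✓ (witness j=5)
  i=2: ✓ (witness j=5)
  i=3: ✓ (witness j=5)
  i=4: ✓ (witness j=5)
  i=5: ✓ (witness j=5)
Positions where it holds: {1, 2, 3, 4, 5} → 5.

5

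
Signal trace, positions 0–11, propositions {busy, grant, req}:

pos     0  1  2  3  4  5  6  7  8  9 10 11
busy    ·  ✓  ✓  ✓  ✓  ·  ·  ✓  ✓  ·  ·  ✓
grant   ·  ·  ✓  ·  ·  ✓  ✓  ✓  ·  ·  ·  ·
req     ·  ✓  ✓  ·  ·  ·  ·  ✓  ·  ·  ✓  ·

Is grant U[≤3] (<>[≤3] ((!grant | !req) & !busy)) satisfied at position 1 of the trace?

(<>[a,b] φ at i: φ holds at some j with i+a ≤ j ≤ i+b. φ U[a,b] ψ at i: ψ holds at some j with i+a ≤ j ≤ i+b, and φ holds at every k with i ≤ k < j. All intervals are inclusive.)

Need some j in [1,4] with <>[≤3] ((!grant | !req) & !busy), and grant at every k in [1,j-1].
  j=1: <>[≤3] ((!grant | !req) & !busy) — fails (none in [1,4]).
  j=2: <>[≤3] ((!grant | !req) & !busy) holds, but grant fails at k=1 → not this j.
  j=3: <>[≤3] ((!grant | !req) & !busy) holds, but grant fails at k=1 → not this j.
  j=4: <>[≤3] ((!grant | !req) & !busy) holds, but grant fails at k=1 → not this j.
No j in the window works → until fails.

False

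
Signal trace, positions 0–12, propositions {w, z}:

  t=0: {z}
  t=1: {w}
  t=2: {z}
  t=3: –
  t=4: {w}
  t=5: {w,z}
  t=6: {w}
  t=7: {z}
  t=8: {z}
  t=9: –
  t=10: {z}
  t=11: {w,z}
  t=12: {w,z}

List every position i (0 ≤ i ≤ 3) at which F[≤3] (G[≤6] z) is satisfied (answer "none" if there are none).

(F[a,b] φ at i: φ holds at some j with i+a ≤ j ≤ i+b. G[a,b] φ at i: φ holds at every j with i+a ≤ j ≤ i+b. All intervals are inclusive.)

Evaluate at each i in [0,3]:
  i=0: ✗ (none in [0,3])
  i=1: ✗ (none in [1,4])
  i=2: ✗ (none in [2,5])
  i=3: ✗ (none in [3,6])

none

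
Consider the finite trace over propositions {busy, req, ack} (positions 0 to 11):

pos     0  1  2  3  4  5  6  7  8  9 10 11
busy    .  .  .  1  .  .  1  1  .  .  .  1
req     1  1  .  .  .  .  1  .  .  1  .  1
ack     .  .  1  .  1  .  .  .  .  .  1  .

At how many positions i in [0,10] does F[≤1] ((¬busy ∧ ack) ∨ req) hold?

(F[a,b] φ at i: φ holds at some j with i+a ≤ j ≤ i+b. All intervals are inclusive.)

Evaluate at each i in [0,10]:
  i=0: ✓ (witness j=0)
  i=1: ✓ (witness j=1)
  i=2: ✓ (witness j=2)
  i=3: ✓ (witness j=4)
  i=4: ✓ (witness j=4)
  i=5: ✓ (witness j=6)
  i=6: ✓ (witness j=6)
  i=7: ✗ (none in [7,8])
  i=8: ✓ (witness j=9)
  i=9: ✓ (witness j=9)
  i=10: ✓ (witness j=10)
Positions where it holds: {0, 1, 2, 3, 4, 5, 6, 8, 9, 10} → 10.

10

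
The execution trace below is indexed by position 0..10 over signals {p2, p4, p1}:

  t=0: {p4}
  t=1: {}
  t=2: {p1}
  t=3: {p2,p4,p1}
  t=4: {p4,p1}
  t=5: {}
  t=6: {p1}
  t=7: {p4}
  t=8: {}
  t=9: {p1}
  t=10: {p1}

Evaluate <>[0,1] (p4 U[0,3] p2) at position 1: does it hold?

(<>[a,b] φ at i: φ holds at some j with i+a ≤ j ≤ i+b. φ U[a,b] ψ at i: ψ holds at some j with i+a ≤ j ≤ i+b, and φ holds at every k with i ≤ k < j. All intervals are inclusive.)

No

Check (p4 U[0,3] p2) at each j in [1,2]:
  j=1: fails
  j=2: fails
No position in the window satisfies it → formula fails.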